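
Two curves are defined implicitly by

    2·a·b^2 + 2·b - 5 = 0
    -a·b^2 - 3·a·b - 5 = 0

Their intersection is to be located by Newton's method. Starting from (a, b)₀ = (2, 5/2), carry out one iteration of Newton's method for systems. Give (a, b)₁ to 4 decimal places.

At (2, 5/2): F = (25.0000, -32.5000).
Jacobian J = [[2·b^2, 4·a·b + 2], [-b^2 - 3·b, -2·a·b - 3·a]].
At the point, J = [[12.5000, 22.0000], [-13.7500, -16.0000]] (det J = 102.5000).
Solving J·Δ = −F gives Δ = (-3.0732, 0.6098).
Then the next iterate is (a, b)₁ = (-1.0732, 3.1098).

(-1.0732, 3.1098)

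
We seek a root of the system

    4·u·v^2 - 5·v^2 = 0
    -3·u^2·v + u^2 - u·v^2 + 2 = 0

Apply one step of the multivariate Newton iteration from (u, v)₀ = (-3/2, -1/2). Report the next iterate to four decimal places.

(-0.6518, -0.3271)

At (-3/2, -1/2): F = (-2.7500, 8.0000).
Jacobian J = [[4·v^2, 8·u·v - 10·v], [-6·u·v + 2·u - v^2, -3·u^2 - 2·u·v]].
At the point, J = [[1.0000, 11.0000], [-7.7500, -8.2500]] (det J = 77.0000).
Solving J·Δ = −F gives Δ = (0.8482, 0.1729).
Then the next iterate is (u, v)₁ = (-0.6518, -0.3271).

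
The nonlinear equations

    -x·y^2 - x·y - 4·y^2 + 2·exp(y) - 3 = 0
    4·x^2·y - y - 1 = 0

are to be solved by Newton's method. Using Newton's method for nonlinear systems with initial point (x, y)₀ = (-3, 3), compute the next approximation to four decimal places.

(-1.8633, 2.3670)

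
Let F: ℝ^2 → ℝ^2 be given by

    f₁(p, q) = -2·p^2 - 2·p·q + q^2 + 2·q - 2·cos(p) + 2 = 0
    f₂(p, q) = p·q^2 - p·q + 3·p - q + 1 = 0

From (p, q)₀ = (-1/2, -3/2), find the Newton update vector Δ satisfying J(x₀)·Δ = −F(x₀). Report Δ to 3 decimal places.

At (-1/2, -3/2): F = (-2.50517, -0.875).
Jacobian J = [[-4·p - 2·q + 2·sin(p), -2·p + 2·q + 2], [q^2 - q + 3, 2·p·q - p - 1]].
At the point, J = [[4.04115, 0.000], [6.750, 1.000]] (det J = 4.04115).
Solving J·Δ = −F gives Δ = (0.620, -3.309).

(0.620, -3.309)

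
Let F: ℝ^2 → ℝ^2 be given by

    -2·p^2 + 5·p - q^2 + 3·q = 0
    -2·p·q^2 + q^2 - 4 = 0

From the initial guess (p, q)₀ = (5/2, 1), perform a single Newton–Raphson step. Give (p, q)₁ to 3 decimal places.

At (5/2, 1): F = (2.000, -8.000).
Jacobian J = [[-4·p + 5, -2·q + 3], [-2·q^2, -4·p·q + 2·q]].
At the point, J = [[-5.000, 1.000], [-2.000, -8.000]] (det J = 42.000).
Solving J·Δ = −F gives Δ = (0.190, -1.048).
Then the next iterate is (p, q)₁ = (2.690, -0.048).

(2.690, -0.048)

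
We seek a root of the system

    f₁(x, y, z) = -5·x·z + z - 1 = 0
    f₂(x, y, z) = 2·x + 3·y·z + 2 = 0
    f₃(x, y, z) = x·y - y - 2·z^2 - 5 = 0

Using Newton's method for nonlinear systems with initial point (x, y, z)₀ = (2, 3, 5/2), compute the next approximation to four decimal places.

(1.4016, 1.4955, 0.7200)

At (2, 3, 5/2): F = (-23.5000, 28.5000, -14.5000).
Jacobian J = [[-5·z, 0, -5·x + 1], [2, 3·z, 3·y], [y, x - 1, -4·z]].
At the point, J = [[-12.5000, 0.0000, -9.0000], [2.0000, 7.5000, 9.0000], [3.0000, 1.0000, -10.0000]] (det J = 1234.5000).
Solving J·Δ = −F gives Δ = (-0.5984, -1.5045, -1.7800).
Then the next iterate is (x, y, z)₁ = (1.4016, 1.4955, 0.7200).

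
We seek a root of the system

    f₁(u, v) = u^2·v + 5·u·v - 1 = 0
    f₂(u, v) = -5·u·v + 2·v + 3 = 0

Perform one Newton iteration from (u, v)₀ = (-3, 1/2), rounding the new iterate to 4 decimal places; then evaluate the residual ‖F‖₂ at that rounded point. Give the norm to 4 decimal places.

At (-3, 1/2): F = (-4.0000, 11.5000).
Jacobian J = [[2·u·v + 5·v, u^2 + 5·u], [-5·v, -5·u + 2]].
At the point, J = [[-0.5000, -6.0000], [-2.5000, 17.0000]] (det J = -23.5000).
Solving J·Δ = −F gives Δ = (0.0426, -0.6702).
Then the next iterate is (u, v)₁ = (-2.9574, -0.1702).
Re-evaluating at (-2.9574, -0.1702): F = (0.028142, 0.142853), so ‖F‖₂ = 0.1456.

0.1456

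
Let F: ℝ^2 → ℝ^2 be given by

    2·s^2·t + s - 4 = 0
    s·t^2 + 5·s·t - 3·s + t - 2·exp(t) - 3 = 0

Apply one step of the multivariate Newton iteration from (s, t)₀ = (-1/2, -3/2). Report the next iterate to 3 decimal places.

(-1.677, 18.414)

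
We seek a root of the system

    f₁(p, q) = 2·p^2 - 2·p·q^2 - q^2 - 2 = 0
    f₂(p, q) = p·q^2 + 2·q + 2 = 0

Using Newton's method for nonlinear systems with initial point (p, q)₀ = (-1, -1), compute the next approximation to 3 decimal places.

At (-1, -1): F = (1.000, -1.000).
Jacobian J = [[4·p - 2·q^2, -4·p·q - 2·q], [q^2, 2·p·q + 2]].
At the point, J = [[-6.000, -2.000], [1.000, 4.000]] (det J = -22.000).
Solving J·Δ = −F gives Δ = (0.091, 0.227).
Then the next iterate is (p, q)₁ = (-0.909, -0.773).

(-0.909, -0.773)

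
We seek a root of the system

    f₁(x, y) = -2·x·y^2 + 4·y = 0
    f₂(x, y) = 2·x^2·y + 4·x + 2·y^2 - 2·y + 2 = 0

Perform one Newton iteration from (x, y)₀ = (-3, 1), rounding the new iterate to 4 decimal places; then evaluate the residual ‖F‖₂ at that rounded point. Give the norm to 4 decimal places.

At (-3, 1): F = (10.0000, 8.0000).
Jacobian J = [[-2·y^2, -4·x·y + 4], [4·x·y + 4, 2·x^2 + 4·y - 2]].
At the point, J = [[-2.0000, 16.0000], [-8.0000, 20.0000]] (det J = 88.0000).
Solving J·Δ = −F gives Δ = (-0.8182, -0.7273).
Then the next iterate is (x, y)₁ = (-3.8182, 0.2727).
Re-evaluating at (-3.8182, 0.2727): F = (1.658683, -5.718273), so ‖F‖₂ = 5.9540.

5.9540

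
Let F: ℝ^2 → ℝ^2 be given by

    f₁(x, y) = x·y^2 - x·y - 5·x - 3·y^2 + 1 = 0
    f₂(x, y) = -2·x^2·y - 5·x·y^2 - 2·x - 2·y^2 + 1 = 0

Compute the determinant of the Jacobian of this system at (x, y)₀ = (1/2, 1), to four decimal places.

-2.0000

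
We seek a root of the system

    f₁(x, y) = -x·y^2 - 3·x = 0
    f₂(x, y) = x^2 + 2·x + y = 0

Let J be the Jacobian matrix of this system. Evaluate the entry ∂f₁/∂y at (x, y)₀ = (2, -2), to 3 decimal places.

∂f₁/∂y = -2·x·y.
At (2, -2) this is 8.000.

8.000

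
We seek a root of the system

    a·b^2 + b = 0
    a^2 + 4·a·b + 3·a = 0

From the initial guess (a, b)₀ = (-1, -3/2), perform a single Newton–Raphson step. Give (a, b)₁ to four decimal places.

(-0.9091, -0.6136)

At (-1, -3/2): F = (-3.7500, 4.0000).
Jacobian J = [[b^2, 2·a·b + 1], [2·a + 4·b + 3, 4·a]].
At the point, J = [[2.2500, 4.0000], [-5.0000, -4.0000]] (det J = 11.0000).
Solving J·Δ = −F gives Δ = (0.0909, 0.8864).
Then the next iterate is (a, b)₁ = (-0.9091, -0.6136).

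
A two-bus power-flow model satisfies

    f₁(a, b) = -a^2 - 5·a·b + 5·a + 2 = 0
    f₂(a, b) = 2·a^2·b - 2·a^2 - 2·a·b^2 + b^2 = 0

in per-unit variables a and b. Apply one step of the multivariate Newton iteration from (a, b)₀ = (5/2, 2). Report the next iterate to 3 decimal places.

At (5/2, 2): F = (-16.750, -3.500).
Jacobian J = [[-2·a - 5·b + 5, -5·a], [4·a·b - 4·a - 2·b^2, 2·a^2 - 4·a·b + 2·b]].
At the point, J = [[-10.000, -12.500], [2.000, -3.500]] (det J = 60.000).
Solving J·Δ = −F gives Δ = (-0.248, -1.142).
Then the next iterate is (a, b)₁ = (2.252, 0.858).

(2.252, 0.858)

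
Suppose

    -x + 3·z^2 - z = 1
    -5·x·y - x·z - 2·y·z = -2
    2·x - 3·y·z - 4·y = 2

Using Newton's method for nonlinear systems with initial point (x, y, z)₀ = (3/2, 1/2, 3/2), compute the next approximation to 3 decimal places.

(1.307, 0.137, 1.132)

At (3/2, 1/2, 3/2): F = (2.750, -5.500, -3.250).
Jacobian J = [[-1, 0, 6·z - 1], [-5·y - z, -5·x - 2·z, -x - 2·y], [2, -3·z - 4, -3·y]].
At the point, J = [[-1.000, 0.000, 8.000], [-4.000, -10.500, -2.500], [2.000, -8.500, -1.500]] (det J = 445.500).
Solving J·Δ = −F gives Δ = (-0.193, -0.363, -0.368).
Then the next iterate is (x, y, z)₁ = (1.307, 0.137, 1.132).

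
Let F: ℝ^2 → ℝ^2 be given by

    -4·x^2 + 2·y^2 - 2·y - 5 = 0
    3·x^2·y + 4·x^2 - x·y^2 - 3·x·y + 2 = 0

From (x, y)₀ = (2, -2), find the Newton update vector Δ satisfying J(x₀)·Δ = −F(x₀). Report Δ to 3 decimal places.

(-0.514, -0.077)

At (2, -2): F = (-9.000, -2.000).
Jacobian J = [[-8·x, 4·y - 2], [6·x·y + 8·x - y^2 - 3·y, 3·x^2 - 2·x·y - 3·x]].
At the point, J = [[-16.000, -10.000], [-6.000, 14.000]] (det J = -284.000).
Solving J·Δ = −F gives Δ = (-0.514, -0.077).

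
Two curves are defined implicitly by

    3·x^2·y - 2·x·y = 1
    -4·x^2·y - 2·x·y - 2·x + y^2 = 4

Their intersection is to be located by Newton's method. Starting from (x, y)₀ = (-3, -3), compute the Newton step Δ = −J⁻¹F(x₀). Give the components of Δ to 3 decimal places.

At (-3, -3): F = (-100.000, 101.000).
Jacobian J = [[6·x·y - 2·y, 3·x^2 - 2·x], [-8·x·y - 2·y - 2, -4·x^2 - 2·x + 2·y]].
At the point, J = [[60.000, 33.000], [-68.000, -36.000]] (det J = 84.000).
Solving J·Δ = −F gives Δ = (-3.179, 8.810).

(-3.179, 8.810)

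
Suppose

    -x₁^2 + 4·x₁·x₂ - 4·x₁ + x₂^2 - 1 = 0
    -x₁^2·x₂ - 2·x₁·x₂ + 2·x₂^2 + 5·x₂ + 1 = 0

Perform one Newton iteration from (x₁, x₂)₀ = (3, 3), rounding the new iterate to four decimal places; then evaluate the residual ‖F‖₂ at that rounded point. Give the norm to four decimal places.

At (3, 3): F = (23.0000, -11.0000).
Jacobian J = [[-2·x₁ + 4·x₂ - 4, 4·x₁ + 2·x₂], [-2·x₁·x₂ - 2·x₂, -x₁^2 - 2·x₁ + 4·x₂ + 5]].
At the point, J = [[2.0000, 18.0000], [-24.0000, 2.0000]] (det J = 436.0000).
Solving J·Δ = −F gives Δ = (-0.5596, -1.2156).
Then the next iterate is (x₁, x₂)₁ = (2.4404, 1.7844).
Re-evaluating at (2.4404, 1.7844): F = (3.885530, -3.046220), so ‖F‖₂ = 4.9373.

4.9373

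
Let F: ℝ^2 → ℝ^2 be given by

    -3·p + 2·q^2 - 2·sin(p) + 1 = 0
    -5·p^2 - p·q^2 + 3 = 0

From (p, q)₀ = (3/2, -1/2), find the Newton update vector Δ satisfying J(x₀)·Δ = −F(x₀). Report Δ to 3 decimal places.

(-0.703, -1.394)

At (3/2, -1/2): F = (-4.99499, -8.625).
Jacobian J = [[-2·cos(p) - 3, 4·q], [-10·p - q^2, -2·p·q]].
At the point, J = [[-3.14147, -2.000], [-15.250, 1.500]] (det J = -35.21221).
Solving J·Δ = −F gives Δ = (-0.703, -1.394).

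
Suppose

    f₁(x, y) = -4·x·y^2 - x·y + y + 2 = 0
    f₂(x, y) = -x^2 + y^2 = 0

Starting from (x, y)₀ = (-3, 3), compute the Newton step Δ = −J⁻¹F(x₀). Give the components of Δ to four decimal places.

(1.0609, -1.0609)

At (-3, 3): F = (122.0000, 0.0000).
Jacobian J = [[-4·y^2 - y, -8·x·y - x + 1], [-2·x, 2·y]].
At the point, J = [[-39.0000, 76.0000], [6.0000, 6.0000]] (det J = -690.0000).
Solving J·Δ = −F gives Δ = (1.0609, -1.0609).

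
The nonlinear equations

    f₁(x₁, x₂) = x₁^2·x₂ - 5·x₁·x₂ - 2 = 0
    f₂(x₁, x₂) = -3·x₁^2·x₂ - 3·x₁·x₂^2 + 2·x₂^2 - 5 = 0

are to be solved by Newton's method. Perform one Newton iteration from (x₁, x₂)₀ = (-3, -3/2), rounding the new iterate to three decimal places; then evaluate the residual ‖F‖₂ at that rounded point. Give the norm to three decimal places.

At (-3, -3/2): F = (-38.000, 60.250).
Jacobian J = [[2·x₁·x₂ - 5·x₂, x₁^2 - 5·x₁], [-6·x₁·x₂ - 3·x₂^2, -3·x₁^2 - 6·x₁·x₂ + 4·x₂]].
At the point, J = [[16.500, 24.000], [-33.750, -60.000]] (det J = -180.000).
Solving J·Δ = −F gives Δ = (4.633, -1.602).
Then the next iterate is (x₁, x₂)₁ = (1.633, -3.102).
Re-evaluating at (1.633, -3.102): F = (15.05576, -8.07914), so ‖F‖₂ = 17.086.

17.086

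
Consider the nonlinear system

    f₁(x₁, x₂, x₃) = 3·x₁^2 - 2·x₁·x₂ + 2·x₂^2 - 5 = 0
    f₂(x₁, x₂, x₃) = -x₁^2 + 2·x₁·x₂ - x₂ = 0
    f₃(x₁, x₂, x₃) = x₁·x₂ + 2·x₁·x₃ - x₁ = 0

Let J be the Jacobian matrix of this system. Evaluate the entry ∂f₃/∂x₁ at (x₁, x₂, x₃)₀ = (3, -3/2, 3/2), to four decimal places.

0.5000

∂f₃/∂x₁ = x₂ + 2·x₃ - 1.
At (3, -3/2, 3/2) this is 0.5000.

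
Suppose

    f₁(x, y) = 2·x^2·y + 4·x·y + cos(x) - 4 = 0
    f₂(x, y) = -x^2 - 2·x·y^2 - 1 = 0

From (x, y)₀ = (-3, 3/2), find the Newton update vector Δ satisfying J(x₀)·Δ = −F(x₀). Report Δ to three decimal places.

At (-3, 3/2): F = (4.01001, 3.500).
Jacobian J = [[4·x·y + 4·y - sin(x), 2·x^2 + 4·x], [-2·x - 2·y^2, -4·x·y]].
At the point, J = [[-11.85888, 6.000], [1.500, 18.000]] (det J = -222.45984).
Solving J·Δ = −F gives Δ = (0.230, -0.214).

(0.230, -0.214)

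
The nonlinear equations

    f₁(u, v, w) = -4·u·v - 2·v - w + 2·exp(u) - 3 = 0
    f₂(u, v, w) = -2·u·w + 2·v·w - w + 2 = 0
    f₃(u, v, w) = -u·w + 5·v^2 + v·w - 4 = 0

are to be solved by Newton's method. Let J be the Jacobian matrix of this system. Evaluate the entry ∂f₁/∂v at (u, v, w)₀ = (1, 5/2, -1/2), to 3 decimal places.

∂f₁/∂v = -4·u - 2.
At (1, 5/2, -1/2) this is -6.000.

-6.000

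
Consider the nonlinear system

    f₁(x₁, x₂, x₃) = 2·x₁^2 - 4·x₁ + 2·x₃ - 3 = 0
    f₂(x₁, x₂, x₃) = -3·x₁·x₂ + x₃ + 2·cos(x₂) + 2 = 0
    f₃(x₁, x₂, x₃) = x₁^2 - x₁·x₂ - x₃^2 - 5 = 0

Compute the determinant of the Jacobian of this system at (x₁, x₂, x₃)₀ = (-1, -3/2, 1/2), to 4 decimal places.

61.9549

J = [[4·x₁ - 4, 0, 2], [-3·x₂, -3·x₁ - 2·sin(x₂), 1], [2·x₁ - x₂, -x₁, -2·x₃]].
At the point, J = [[-8.0000, 0.0000, 2.0000], [4.5000, 4.994990, 1.0000], [-0.5000, 1.0000, -1.0000]].
det J = 61.9549.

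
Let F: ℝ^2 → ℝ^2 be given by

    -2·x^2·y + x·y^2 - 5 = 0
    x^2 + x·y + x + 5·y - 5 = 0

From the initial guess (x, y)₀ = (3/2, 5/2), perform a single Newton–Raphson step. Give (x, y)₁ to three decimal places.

(0.326, 1.367)

At (3/2, 5/2): F = (-6.875, 15.000).
Jacobian J = [[-4·x·y + y^2, -2·x^2 + 2·x·y], [2·x + y + 1, x + 5]].
At the point, J = [[-8.750, 3.000], [6.500, 6.500]] (det J = -76.375).
Solving J·Δ = −F gives Δ = (-1.174, -1.133).
Then the next iterate is (x, y)₁ = (0.326, 1.367).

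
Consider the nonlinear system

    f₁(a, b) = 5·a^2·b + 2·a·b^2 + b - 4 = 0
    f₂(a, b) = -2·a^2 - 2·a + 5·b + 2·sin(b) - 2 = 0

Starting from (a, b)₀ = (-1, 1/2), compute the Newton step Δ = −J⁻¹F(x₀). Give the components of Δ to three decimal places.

At (-1, 1/2): F = (-1.500, 1.45885).
Jacobian J = [[10·a·b + 2·b^2, 5·a^2 + 4·a·b + 1], [-4·a - 2, 2·cos(b) + 5]].
At the point, J = [[-4.500, 4.000], [2.000, 6.75517]] (det J = -38.39824).
Solving J·Δ = −F gives Δ = (-0.416, -0.093).

(-0.416, -0.093)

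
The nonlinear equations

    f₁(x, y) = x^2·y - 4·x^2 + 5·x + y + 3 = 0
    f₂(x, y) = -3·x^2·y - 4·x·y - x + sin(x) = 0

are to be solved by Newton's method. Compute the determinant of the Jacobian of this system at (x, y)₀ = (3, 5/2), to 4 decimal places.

J = [[2·x·y - 8·x + 5, x^2 + 1], [-6·x·y - 4·y + cos(x) - 1, -3·x^2 - 4·x]].
At the point, J = [[-4.0000, 10.0000], [-56.989992, -39.0000]].
det J = 725.8999.

725.8999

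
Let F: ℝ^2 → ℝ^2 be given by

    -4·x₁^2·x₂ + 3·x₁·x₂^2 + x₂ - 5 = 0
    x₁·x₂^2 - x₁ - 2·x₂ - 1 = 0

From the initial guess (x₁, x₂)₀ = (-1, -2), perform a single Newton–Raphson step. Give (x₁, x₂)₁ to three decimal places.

At (-1, -2): F = (-11.000, 0.000).
Jacobian J = [[-8·x₁·x₂ + 3·x₂^2, -4·x₁^2 + 6·x₁·x₂ + 1], [x₂^2 - 1, 2·x₁·x₂ - 2]].
At the point, J = [[-4.000, 9.000], [3.000, 2.000]] (det J = -35.000).
Solving J·Δ = −F gives Δ = (-0.629, 0.943).
Then the next iterate is (x₁, x₂)₁ = (-1.629, -1.057).

(-1.629, -1.057)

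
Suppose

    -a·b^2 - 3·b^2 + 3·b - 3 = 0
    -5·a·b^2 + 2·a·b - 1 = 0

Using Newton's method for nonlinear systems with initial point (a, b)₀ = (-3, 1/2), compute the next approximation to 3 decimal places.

(-11.500, 0.292)

At (-3, 1/2): F = (-1.500, -0.250).
Jacobian J = [[-b^2, -2·a·b - 6·b + 3], [-5·b^2 + 2·b, -10·a·b + 2·a]].
At the point, J = [[-0.250, 3.000], [-0.250, 9.000]] (det J = -1.500).
Solving J·Δ = −F gives Δ = (-8.500, -0.208).
Then the next iterate is (a, b)₁ = (-11.500, 0.292).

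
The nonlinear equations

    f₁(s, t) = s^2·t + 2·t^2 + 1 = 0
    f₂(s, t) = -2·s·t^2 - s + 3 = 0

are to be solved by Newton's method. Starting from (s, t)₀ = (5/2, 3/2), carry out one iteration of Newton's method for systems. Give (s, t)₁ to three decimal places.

(0.474, 1.526)

At (5/2, 3/2): F = (14.875, -10.750).
Jacobian J = [[2·s·t, s^2 + 4·t], [-2·t^2 - 1, -4·s·t]].
At the point, J = [[7.500, 12.250], [-5.500, -15.000]] (det J = -45.125).
Solving J·Δ = −F gives Δ = (-2.026, 0.026).
Then the next iterate is (s, t)₁ = (0.474, 1.526).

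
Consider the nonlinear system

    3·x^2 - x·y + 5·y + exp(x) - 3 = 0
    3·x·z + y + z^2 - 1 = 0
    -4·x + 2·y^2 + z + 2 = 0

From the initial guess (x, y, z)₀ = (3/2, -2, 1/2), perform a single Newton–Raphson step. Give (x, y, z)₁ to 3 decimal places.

(1.266, -1.317, 0.530)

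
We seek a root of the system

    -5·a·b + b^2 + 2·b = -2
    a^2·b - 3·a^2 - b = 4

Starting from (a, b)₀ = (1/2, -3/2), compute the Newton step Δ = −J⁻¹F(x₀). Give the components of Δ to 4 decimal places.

(-0.7690, -0.2193)

At (1/2, -3/2): F = (5.0000, -3.6250).
Jacobian J = [[-5·b, -5·a + 2·b + 2], [2·a·b - 6·a, a^2 - 1]].
At the point, J = [[7.5000, -3.5000], [-4.5000, -0.7500]] (det J = -21.3750).
Solving J·Δ = −F gives Δ = (-0.7690, -0.2193).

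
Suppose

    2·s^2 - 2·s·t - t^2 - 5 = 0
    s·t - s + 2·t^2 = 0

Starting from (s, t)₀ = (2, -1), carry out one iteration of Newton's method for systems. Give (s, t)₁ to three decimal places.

(1.333, -1.333)

At (2, -1): F = (6.000, -2.000).
Jacobian J = [[4·s - 2·t, -2·s - 2·t], [t - 1, s + 4·t]].
At the point, J = [[10.000, -2.000], [-2.000, -2.000]] (det J = -24.000).
Solving J·Δ = −F gives Δ = (-0.667, -0.333).
Then the next iterate is (s, t)₁ = (1.333, -1.333).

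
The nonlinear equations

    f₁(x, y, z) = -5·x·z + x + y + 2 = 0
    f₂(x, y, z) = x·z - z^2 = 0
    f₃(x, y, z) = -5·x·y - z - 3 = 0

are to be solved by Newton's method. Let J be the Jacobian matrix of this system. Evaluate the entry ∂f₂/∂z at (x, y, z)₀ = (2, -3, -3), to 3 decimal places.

8.000

∂f₂/∂z = x - 2·z.
At (2, -3, -3) this is 8.000.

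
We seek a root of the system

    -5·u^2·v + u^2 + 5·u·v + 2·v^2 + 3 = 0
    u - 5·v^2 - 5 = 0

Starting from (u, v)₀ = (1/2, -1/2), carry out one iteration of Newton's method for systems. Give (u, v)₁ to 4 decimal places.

(-1.4674, 1.0435)

At (1/2, -1/2): F = (3.1250, -5.7500).
Jacobian J = [[-10·u·v + 2·u + 5·v, -5·u^2 + 5·u + 4·v], [1, -10·v]].
At the point, J = [[1.0000, -0.7500], [1.0000, 5.0000]] (det J = 5.7500).
Solving J·Δ = −F gives Δ = (-1.9674, 1.5435).
Then the next iterate is (u, v)₁ = (-1.4674, 1.0435).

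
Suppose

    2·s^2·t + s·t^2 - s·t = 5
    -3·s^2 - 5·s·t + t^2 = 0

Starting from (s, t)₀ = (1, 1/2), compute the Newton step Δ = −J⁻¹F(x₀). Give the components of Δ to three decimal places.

(-2.750, 4.531)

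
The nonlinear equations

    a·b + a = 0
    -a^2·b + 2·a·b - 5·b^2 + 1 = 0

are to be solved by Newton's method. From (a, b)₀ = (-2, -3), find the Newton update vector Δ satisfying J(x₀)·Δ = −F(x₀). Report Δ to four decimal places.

(0.6000, 1.4000)

At (-2, -3): F = (4.0000, -20.0000).
Jacobian J = [[b + 1, a], [-2·a·b + 2·b, -a^2 + 2·a - 10·b]].
At the point, J = [[-2.0000, -2.0000], [-18.0000, 22.0000]] (det J = -80.0000).
Solving J·Δ = −F gives Δ = (0.6000, 1.4000).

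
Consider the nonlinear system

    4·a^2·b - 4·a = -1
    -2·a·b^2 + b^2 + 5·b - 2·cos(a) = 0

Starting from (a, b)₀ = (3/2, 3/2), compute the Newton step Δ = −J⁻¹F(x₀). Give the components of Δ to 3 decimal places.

(4.005, -7.175)

At (3/2, 3/2): F = (8.500, 2.85853).
Jacobian J = [[8·a·b - 4, 4·a^2], [-2·b^2 + 2·sin(a), -4·a·b + 2·b + 5]].
At the point, J = [[14.000, 9.000], [-2.50501, -1.000]] (det J = 8.54509).
Solving J·Δ = −F gives Δ = (4.005, -7.175).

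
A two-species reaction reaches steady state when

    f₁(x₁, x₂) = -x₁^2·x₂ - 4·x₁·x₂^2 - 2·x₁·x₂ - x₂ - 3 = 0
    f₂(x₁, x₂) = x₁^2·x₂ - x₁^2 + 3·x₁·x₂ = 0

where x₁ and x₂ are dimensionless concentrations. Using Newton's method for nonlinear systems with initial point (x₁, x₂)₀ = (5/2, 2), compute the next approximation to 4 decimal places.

(1.3771, 1.3529)

At (5/2, 2): F = (-67.5000, 21.2500).
Jacobian J = [[-2·x₁·x₂ - 4·x₂^2 - 2·x₂, -x₁^2 - 8·x₁·x₂ - 2·x₁ - 1], [2·x₁·x₂ - 2·x₁ + 3·x₂, x₁^2 + 3·x₁]].
At the point, J = [[-30.0000, -52.2500], [11.0000, 13.7500]] (det J = 162.2500).
Solving J·Δ = −F gives Δ = (-1.1229, -0.6471).
Then the next iterate is (x₁, x₂)₁ = (1.3771, 1.3529).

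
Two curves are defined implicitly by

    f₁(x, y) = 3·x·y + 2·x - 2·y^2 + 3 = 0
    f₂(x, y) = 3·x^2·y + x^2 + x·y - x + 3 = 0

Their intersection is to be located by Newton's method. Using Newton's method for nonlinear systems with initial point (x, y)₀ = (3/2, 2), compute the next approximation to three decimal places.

(0.601, 1.944)

At (3/2, 2): F = (7.000, 20.250).
Jacobian J = [[3·y + 2, 3·x - 4·y], [6·x·y + 2·x + y - 1, 3·x^2 + x]].
At the point, J = [[8.000, -3.500], [22.000, 8.250]] (det J = 143.000).
Solving J·Δ = −F gives Δ = (-0.899, -0.056).
Then the next iterate is (x, y)₁ = (0.601, 1.944).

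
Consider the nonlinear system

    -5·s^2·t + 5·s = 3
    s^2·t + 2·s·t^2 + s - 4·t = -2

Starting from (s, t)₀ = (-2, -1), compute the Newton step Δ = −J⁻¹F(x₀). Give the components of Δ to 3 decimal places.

(1.200, -0.550)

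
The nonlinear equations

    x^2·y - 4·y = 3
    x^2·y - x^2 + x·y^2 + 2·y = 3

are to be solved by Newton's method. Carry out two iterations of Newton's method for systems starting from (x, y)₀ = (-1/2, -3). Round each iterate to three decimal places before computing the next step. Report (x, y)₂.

(2.385, -0.468)

At (-1/2, -3): F = (8.250, -14.500).
Jacobian J = [[2·x·y, x^2 - 4], [2·x·y - 2·x + y^2, x^2 + 2·x·y + 2]].
At the point, J = [[3.000, -3.750], [13.000, 5.250]] (det J = 64.500).
Solving J·Δ = −F gives Δ = (0.172, 2.337).
Then the next iterate is (x, y)₁ = (-0.328, -0.663).
Round to (-0.328, -0.663) and repeat: F = (-0.41933, -4.64909), J = [[0.43493, -3.89242], [1.53050, 2.54251]].
Δ = (2.713, 0.195), so (x, y)₂ = (2.385, -0.468).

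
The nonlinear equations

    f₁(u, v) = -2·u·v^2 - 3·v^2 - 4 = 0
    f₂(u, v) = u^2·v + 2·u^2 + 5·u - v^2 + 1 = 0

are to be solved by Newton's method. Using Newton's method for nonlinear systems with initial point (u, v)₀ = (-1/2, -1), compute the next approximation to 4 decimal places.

(-0.7195, 0.3902)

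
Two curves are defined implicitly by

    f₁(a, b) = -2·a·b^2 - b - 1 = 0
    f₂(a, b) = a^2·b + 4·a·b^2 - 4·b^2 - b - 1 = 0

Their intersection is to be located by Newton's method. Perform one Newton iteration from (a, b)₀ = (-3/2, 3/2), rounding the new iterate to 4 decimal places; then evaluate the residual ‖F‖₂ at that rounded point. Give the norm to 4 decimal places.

At (-3/2, 3/2): F = (4.2500, -21.6250).
Jacobian J = [[-2·b^2, -4·a·b - 1], [2·a·b + 4·b^2, a^2 + 8·a·b - 8·b - 1]].
At the point, J = [[-4.5000, 8.0000], [4.5000, -28.7500]] (det J = 93.3750).
Solving J·Δ = −F gives Δ = (-0.5442, -0.8373).
Then the next iterate is (a, b)₁ = (-2.0442, 0.6627).
Re-evaluating at (-2.0442, 0.6627): F = (0.132808, -4.241141), so ‖F‖₂ = 4.2432.

4.2432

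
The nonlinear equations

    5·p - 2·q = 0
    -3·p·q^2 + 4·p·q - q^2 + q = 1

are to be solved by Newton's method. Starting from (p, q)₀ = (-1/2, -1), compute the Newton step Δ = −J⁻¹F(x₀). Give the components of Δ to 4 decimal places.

(0.0833, -0.0417)

At (-1/2, -1): F = (-0.5000, 0.5000).
Jacobian J = [[5, -2], [-3·q^2 + 4·q, -6·p·q + 4·p - 2·q + 1]].
At the point, J = [[5.0000, -2.0000], [-7.0000, -2.0000]] (det J = -24.0000).
Solving J·Δ = −F gives Δ = (0.0833, -0.0417).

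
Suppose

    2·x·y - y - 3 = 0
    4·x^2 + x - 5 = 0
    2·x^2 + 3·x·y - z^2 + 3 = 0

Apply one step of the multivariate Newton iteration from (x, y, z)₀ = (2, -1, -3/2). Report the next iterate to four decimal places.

At (2, -1, -3/2): F = (-6.0000, 13.0000, 2.7500).
Jacobian J = [[2·y, 2·x - 1, 0], [8·x + 1, 0, 0], [4·x + 3·y, 3·x, -2·z]].
At the point, J = [[-2.0000, 3.0000, 0.0000], [17.0000, 0.0000, 0.0000], [5.0000, 6.0000, 3.0000]] (det J = -153.0000).
Solving J·Δ = −F gives Δ = (-0.7647, 1.4902, -2.6225).
Then the next iterate is (x, y, z)₁ = (1.2353, 0.4902, -4.1225).

(1.2353, 0.4902, -4.1225)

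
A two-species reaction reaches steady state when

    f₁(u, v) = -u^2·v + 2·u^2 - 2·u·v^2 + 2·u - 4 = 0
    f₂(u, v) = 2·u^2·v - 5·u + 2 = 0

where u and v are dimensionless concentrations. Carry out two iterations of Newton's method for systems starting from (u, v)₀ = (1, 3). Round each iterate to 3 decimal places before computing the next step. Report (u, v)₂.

(4.703, 0.612)

At (1, 3): F = (-21.000, 3.000).
Jacobian J = [[-2·u·v + 4·u - 2·v^2 + 2, -u^2 - 4·u·v], [4·u·v - 5, 2·u^2]].
At the point, J = [[-18.000, -13.000], [7.000, 2.000]] (det J = 55.000).
Solving J·Δ = −F gives Δ = (0.055, -1.691).
Then the next iterate is (u, v)₁ = (1.055, 1.309).
Round to (1.055, 1.309) and repeat: F = (-4.73634, -0.36110), J = [[0.03105, -6.63700], [0.52398, 2.22605]].
Δ = (3.648, -0.697), so (u, v)₂ = (4.703, 0.612).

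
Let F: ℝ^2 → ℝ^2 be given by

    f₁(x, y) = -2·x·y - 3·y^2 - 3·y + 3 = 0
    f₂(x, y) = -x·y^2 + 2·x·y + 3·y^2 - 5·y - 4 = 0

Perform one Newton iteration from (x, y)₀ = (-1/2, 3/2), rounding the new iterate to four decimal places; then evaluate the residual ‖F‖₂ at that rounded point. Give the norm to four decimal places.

At (-1/2, 3/2): F = (-6.7500, -5.1250).
Jacobian J = [[-2·y, -2·x - 6·y - 3], [-y^2 + 2·y, -2·x·y + 2·x + 6·y - 5]].
At the point, J = [[-3.0000, -11.0000], [0.7500, 4.5000]] (det J = -5.2500).
Solving J·Δ = −F gives Δ = (-16.5238, 3.8929).
Then the next iterate is (x, y)₁ = (-17.0238, 5.3929).
Re-evaluating at (-17.0238, 5.3929): F = (83.186491, 367.779790), so ‖F‖₂ = 377.0702.

377.0702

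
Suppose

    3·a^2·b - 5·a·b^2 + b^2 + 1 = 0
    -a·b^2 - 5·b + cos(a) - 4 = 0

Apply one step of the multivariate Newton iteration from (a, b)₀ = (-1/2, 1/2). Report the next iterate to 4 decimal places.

(-1.6613, -0.7809)

At (-1/2, 1/2): F = (2.2500, -5.497417).
Jacobian J = [[6·a·b - 5·b^2, 3·a^2 - 10·a·b + 2·b], [-b^2 - sin(a), -2·a·b - 5]].
At the point, J = [[-2.7500, 4.2500], [0.229426, -4.5000]] (det J = 11.399941).
Solving J·Δ = −F gives Δ = (-1.1613, -1.2809).
Then the next iterate is (a, b)₁ = (-1.6613, -0.7809).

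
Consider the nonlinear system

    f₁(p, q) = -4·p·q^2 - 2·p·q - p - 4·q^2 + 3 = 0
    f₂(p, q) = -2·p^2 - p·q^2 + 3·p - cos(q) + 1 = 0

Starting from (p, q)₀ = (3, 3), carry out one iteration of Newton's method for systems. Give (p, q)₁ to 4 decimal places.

At (3, 3): F = (-162.0000, -34.010008).
Jacobian J = [[-4·q^2 - 2·q - 1, -8·p·q - 2·p - 8·q], [-4·p - q^2 + 3, -2·p·q + sin(q)]].
At the point, J = [[-43.0000, -102.0000], [-18.0000, -17.858880]] (det J = -1068.068160).
Solving J·Δ = −F gives Δ = (-0.5392, -1.3609).
Then the next iterate is (p, q)₁ = (2.4608, 1.6391).

(2.4608, 1.6391)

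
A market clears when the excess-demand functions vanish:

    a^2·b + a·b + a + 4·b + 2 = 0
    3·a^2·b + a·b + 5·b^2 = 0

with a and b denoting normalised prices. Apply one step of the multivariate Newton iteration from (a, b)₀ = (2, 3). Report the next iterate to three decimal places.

(0.006, 2.790)

At (2, 3): F = (34.000, 87.000).
Jacobian J = [[2·a·b + b + 1, a^2 + a + 4], [6·a·b + b, 3·a^2 + a + 10·b]].
At the point, J = [[16.000, 10.000], [39.000, 44.000]] (det J = 314.000).
Solving J·Δ = −F gives Δ = (-1.994, -0.210).
Then the next iterate is (a, b)₁ = (0.006, 2.790).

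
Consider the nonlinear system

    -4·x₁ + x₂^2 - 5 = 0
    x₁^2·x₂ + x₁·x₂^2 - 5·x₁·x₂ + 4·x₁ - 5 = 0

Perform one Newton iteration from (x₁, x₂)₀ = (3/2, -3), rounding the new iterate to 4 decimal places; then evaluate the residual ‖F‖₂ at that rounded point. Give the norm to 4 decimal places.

1.0659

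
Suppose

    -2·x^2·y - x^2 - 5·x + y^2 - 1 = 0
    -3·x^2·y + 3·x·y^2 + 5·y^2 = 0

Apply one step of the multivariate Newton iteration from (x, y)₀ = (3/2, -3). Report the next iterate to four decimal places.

(6.6250, 3.0000)

At (3/2, -3): F = (11.7500, 105.7500).
Jacobian J = [[-4·x·y - 2·x - 5, -2·x^2 + 2·y], [-6·x·y + 3·y^2, -3·x^2 + 6·x·y + 10·y]].
At the point, J = [[10.0000, -10.5000], [54.0000, -63.7500]] (det J = -70.5000).
Solving J·Δ = −F gives Δ = (5.1250, 6.0000).
Then the next iterate is (x, y)₁ = (6.6250, 3.0000).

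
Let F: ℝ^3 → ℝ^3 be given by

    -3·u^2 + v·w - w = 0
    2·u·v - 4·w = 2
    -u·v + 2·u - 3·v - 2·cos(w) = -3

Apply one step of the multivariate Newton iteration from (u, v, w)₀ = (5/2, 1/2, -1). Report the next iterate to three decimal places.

(1.243, 0.621, -0.038)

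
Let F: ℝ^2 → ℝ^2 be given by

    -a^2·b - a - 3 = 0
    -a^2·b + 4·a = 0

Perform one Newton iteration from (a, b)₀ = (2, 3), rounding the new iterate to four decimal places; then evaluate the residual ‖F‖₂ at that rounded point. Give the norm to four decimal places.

7.0598

At (2, 3): F = (-17.0000, -4.0000).
Jacobian J = [[-2·a·b - 1, -a^2], [-2·a·b + 4, -a^2]].
At the point, J = [[-13.0000, -4.0000], [-8.0000, -4.0000]] (det J = 20.0000).
Solving J·Δ = −F gives Δ = (-2.6000, 4.2000).
Then the next iterate is (a, b)₁ = (-0.6000, 7.2000).
Re-evaluating at (-0.6000, 7.2000): F = (-4.9920, -4.9920), so ‖F‖₂ = 7.0598.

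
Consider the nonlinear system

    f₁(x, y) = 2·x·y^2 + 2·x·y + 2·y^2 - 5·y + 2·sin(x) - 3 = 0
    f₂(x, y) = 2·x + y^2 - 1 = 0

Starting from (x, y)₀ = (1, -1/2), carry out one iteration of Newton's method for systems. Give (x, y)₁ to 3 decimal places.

At (1, -1/2): F = (1.18294, 1.250).
Jacobian J = [[2·y^2 + 2·y + 2·cos(x), 4·x·y + 2·x + 4·y - 5], [2, 2·y]].
At the point, J = [[0.58060, -7.000], [2.000, -1.000]] (det J = 13.41940).
Solving J·Δ = −F gives Δ = (-0.564, 0.122).
Then the next iterate is (x, y)₁ = (0.436, -0.378).

(0.436, -0.378)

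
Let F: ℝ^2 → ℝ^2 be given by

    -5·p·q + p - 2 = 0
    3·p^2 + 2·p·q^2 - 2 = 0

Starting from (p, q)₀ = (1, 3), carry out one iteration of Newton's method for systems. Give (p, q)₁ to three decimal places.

(-1.021, 5.458)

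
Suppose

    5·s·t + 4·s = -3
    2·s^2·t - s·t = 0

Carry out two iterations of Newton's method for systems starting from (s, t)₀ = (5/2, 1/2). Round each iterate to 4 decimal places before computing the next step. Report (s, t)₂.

(-14.0077, -1.7513)

At (5/2, 1/2): F = (19.2500, 5.0000).
Jacobian J = [[5·t + 4, 5·s], [4·s·t - t, 2·s^2 - s]].
At the point, J = [[6.5000, 12.5000], [4.5000, 10.0000]] (det J = 8.7500).
Solving J·Δ = −F gives Δ = (-14.8571, 6.1857).
Then the next iterate is (s, t)₁ = (-12.3571, 6.6857).
Round to (-12.3571, 6.6857) and repeat: F = (-459.507717, 2124.400836), J = [[37.4285, -61.7855], [-337.149154, 317.752941]].
Δ = (-1.6506, -8.4370), so (s, t)₂ = (-14.0077, -1.7513).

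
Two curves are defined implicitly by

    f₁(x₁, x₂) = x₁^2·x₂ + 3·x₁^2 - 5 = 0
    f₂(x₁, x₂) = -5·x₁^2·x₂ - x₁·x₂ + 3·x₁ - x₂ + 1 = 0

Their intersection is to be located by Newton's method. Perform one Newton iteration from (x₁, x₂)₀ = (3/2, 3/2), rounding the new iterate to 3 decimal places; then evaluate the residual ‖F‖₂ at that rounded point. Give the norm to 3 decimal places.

3.321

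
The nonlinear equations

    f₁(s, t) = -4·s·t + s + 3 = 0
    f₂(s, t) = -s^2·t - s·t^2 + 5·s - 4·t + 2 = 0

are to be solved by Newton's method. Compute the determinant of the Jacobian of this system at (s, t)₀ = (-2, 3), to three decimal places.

J = [[-4·t + 1, -4·s], [-2·s·t - t^2 + 5, -s^2 - 2·s·t - 4]].
At the point, J = [[-11.000, 8.000], [8.000, 4.000]].
det J = -108.000.

-108.000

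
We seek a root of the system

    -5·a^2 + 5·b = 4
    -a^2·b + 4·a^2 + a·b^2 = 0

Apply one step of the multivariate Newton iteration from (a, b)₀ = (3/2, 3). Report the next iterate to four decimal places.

At (3/2, 3): F = (-0.2500, 15.7500).
Jacobian J = [[-10·a, 5], [-2·a·b + 8·a + b^2, -a^2 + 2·a·b]].
At the point, J = [[-15.0000, 5.0000], [12.0000, 6.7500]] (det J = -161.2500).
Solving J·Δ = −F gives Δ = (-0.4988, -1.4465).
Then the next iterate is (a, b)₁ = (1.0012, 1.5535).

(1.0012, 1.5535)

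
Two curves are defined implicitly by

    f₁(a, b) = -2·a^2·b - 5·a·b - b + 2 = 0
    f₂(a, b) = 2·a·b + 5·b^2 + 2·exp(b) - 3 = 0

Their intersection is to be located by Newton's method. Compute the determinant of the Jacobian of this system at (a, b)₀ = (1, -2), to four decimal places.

J = [[-4·a·b - 5·b, -2·a^2 - 5·a - 1], [2·b, 2·a + 10·b + 2·exp(b)]].
At the point, J = [[18.0000, -8.0000], [-4.0000, -17.729329]].
det J = -351.1279.

-351.1279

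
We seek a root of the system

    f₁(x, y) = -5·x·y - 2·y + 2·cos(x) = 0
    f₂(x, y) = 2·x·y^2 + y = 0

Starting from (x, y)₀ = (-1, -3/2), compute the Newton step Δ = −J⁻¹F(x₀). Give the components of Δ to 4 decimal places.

At (-1, -3/2): F = (-3.419395, -6.0000).
Jacobian J = [[-5·y - 2·sin(x), -5·x - 2], [2·y^2, 4·x·y + 1]].
At the point, J = [[9.182942, 3.0000], [4.5000, 7.0000]] (det J = 50.780594).
Solving J·Δ = −F gives Δ = (0.1169, 0.7820).

(0.1169, 0.7820)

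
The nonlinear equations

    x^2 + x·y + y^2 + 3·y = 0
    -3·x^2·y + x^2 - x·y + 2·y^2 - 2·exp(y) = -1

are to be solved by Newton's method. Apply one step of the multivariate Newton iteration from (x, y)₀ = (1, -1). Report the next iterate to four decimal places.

(1.1101, -0.0550)

At (1, -1): F = (-2.0000, 7.264241).
Jacobian J = [[2·x + y, x + 2·y + 3], [-6·x·y + 2·x - y, -3·x^2 - x + 4·y - 2·exp(y)]].
At the point, J = [[1.0000, 2.0000], [9.0000, -8.735759]] (det J = -26.735759).
Solving J·Δ = −F gives Δ = (0.1101, 0.9450).
Then the next iterate is (x, y)₁ = (1.1101, -0.0550).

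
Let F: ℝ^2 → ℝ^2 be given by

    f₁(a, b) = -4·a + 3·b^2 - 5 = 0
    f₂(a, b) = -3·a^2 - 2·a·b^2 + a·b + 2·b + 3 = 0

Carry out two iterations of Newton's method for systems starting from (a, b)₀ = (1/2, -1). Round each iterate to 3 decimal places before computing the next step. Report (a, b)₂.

(0.069, -1.326)

At (1/2, -1): F = (-4.000, -1.250).
Jacobian J = [[-4, 6·b], [-6·a - 2·b^2 + b, -4·a·b + a + 2]].
At the point, J = [[-4.000, -6.000], [-6.000, 4.500]] (det J = -54.000).
Solving J·Δ = −F gives Δ = (-0.472, -0.352).
Then the next iterate is (a, b)₁ = (0.028, -1.352).
Round to (0.028, -1.352) and repeat: F = (0.37171, 0.15343), J = [[-4.000, -8.112], [-5.17581, 2.17942]].
Δ = (0.041, 0.026), so (a, b)₂ = (0.069, -1.326).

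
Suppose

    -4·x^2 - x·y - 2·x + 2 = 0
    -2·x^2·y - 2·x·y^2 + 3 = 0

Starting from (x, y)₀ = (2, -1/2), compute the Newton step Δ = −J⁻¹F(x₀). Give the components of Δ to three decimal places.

(-1.039, 0.591)

At (2, -1/2): F = (-17.000, 6.000).
Jacobian J = [[-8·x - y - 2, -x], [-4·x·y - 2·y^2, -2·x^2 - 4·x·y]].
At the point, J = [[-17.500, -2.000], [3.500, -4.000]] (det J = 77.000).
Solving J·Δ = −F gives Δ = (-1.039, 0.591).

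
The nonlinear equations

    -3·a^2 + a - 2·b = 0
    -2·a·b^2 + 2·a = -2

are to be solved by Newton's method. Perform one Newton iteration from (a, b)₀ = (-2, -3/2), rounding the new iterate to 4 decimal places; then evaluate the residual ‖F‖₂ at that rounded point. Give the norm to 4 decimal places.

3.5026

At (-2, -3/2): F = (-11.0000, 7.0000).
Jacobian J = [[-6·a + 1, -2], [-2·b^2 + 2, -4·a·b]].
At the point, J = [[13.0000, -2.0000], [-2.5000, -12.0000]] (det J = -161.0000).
Solving J·Δ = −F gives Δ = (0.9068, 0.3944).
Then the next iterate is (a, b)₁ = (-1.0932, -1.1056).
Re-evaluating at (-1.0932, -1.1056): F = (-2.467259, 2.486149), so ‖F‖₂ = 3.5026.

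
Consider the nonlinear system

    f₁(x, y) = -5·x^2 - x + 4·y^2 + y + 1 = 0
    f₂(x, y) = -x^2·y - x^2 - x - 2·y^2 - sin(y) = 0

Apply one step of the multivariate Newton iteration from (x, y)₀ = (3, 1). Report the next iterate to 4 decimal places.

(1.5407, 0.6403)

At (3, 1): F = (-42.0000, -23.841471).
Jacobian J = [[-10·x - 1, 8·y + 1], [-2·x·y - 2·x - 1, -x^2 - 4·y - cos(y)]].
At the point, J = [[-31.0000, 9.0000], [-13.0000, -13.540302]] (det J = 536.749371).
Solving J·Δ = −F gives Δ = (-1.4593, -0.3597).
Then the next iterate is (x, y)₁ = (1.5407, 0.6403).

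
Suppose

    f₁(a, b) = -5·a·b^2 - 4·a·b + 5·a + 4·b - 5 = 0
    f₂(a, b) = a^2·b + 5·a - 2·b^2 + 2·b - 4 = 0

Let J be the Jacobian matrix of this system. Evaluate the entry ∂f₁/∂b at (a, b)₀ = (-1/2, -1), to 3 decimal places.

∂f₁/∂b = -10·a·b - 4·a + 4.
At (-1/2, -1) this is 1.000.

1.000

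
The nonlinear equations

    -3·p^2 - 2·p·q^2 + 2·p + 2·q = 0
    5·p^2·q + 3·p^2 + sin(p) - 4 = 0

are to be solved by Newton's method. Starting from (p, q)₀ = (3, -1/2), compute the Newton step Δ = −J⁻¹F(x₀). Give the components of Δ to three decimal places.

At (3, -1/2): F = (-23.500, 0.64112).
Jacobian J = [[-6·p - 2·q^2 + 2, -4·p·q + 2], [10·p·q + 6·p + cos(p), 5·p^2]].
At the point, J = [[-16.500, 8.000], [2.01001, 45.000]] (det J = -758.58006).
Solving J·Δ = −F gives Δ = (-1.401, 0.048).

(-1.401, 0.048)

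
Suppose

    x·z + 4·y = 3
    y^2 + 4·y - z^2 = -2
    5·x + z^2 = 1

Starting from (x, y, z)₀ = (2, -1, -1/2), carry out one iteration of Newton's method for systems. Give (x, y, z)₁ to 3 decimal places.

(-9.000, 22.500, -46.250)

At (2, -1, -1/2): F = (-8.000, -1.250, 9.250).
Jacobian J = [[z, 4, x], [0, 2·y + 4, -2·z], [5, 0, 2·z]].
At the point, J = [[-0.500, 4.000, 2.000], [0.000, 2.000, 1.000], [5.000, 0.000, -1.000]] (det J = 1.000).
Solving J·Δ = −F gives Δ = (-11.000, 23.500, -45.750).
Then the next iterate is (x, y, z)₁ = (-9.000, 22.500, -46.250).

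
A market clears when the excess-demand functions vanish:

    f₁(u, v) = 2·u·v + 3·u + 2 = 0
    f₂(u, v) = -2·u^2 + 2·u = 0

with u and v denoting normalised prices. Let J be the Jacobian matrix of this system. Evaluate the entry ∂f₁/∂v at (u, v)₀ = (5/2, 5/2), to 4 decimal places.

∂f₁/∂v = 2·u.
At (5/2, 5/2) this is 5.0000.

5.0000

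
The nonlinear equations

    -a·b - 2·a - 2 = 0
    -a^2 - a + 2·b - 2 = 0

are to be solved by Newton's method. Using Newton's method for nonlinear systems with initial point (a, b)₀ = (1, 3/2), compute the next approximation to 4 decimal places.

At (1, 3/2): F = (-5.5000, -1.0000).
Jacobian J = [[-b - 2, -a], [-2·a - 1, 2]].
At the point, J = [[-3.5000, -1.0000], [-3.0000, 2.0000]] (det J = -10.0000).
Solving J·Δ = −F gives Δ = (-1.2000, -1.3000).
Then the next iterate is (a, b)₁ = (-0.2000, 0.2000).

(-0.2000, 0.2000)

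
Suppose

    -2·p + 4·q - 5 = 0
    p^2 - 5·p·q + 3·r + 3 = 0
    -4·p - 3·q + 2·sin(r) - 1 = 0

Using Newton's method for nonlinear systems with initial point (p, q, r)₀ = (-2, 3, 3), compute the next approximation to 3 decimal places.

At (-2, 3, 3): F = (11.000, 46.000, -1.71776).
Jacobian J = [[-2, 4, 0], [2·p - 5·q, -5·p, 3], [-4, -3, 2·cos(r)]].
At the point, J = [[-2.000, 4.000, 0.000], [-19.000, 10.000, 3.000], [-4.000, -3.000, -1.97998]] (det J = -176.87916).
Solving J·Δ = −F gives Δ = (1.272, -2.114, -0.233).
Then the next iterate is (p, q, r)₁ = (-0.728, 0.886, 2.767).

(-0.728, 0.886, 2.767)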